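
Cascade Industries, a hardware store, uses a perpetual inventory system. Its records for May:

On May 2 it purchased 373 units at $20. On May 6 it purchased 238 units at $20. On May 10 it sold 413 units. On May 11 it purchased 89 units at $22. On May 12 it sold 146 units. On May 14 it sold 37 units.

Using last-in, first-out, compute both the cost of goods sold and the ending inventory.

May 10, 413 sold [LIFO — newest first]: 238 @ $20 + 175 @ $20 = $8,260
May 12, 146 sold [LIFO — newest first]: 89 @ $22 + 57 @ $20 = $3,098
May 14, 37 sold [LIFO — newest first]: 37 @ $20 = $740
Total COGS = $8,260 + $3,098 + $740 = $12,098
Ending inventory: 104 @ $20 = $2,080

COGS = $12,098; ending inventory = $2,080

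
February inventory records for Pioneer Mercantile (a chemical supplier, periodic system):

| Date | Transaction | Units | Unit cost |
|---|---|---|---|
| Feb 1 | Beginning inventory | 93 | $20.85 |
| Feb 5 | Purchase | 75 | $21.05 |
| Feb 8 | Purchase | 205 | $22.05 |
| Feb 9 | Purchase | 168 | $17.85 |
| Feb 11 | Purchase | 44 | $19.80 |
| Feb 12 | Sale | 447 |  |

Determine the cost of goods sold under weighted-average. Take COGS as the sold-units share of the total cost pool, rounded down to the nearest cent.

COGS = $9,098.97

Feb 12, sell 447: 447/585 × $11,908.05 → $9,098.97
Ending inventory (cost pool remaining) = $2,809.08
Check: goods available $11,908.05 = COGS $9,098.97 + ending $2,809.08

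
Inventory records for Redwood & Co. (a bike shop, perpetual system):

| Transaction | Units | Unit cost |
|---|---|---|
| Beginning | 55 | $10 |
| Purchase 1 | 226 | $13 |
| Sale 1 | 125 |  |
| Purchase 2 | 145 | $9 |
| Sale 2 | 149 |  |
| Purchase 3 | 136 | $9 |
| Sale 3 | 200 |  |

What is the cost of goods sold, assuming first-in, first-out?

COGS = $5,225

Sale 1 (125) [FIFO — oldest first]: 55 @ $10 + 70 @ $13 = $1,460
Sale 2 (149) [FIFO — oldest first]: 149 @ $13 = $1,937
Sale 3 (200) [FIFO — oldest first]: 7 @ $13 + 145 @ $9 + 48 @ $9 = $1,828
Total COGS = $1,460 + $1,937 + $1,828 = $5,225
Ending inventory: 88 @ $9 = $792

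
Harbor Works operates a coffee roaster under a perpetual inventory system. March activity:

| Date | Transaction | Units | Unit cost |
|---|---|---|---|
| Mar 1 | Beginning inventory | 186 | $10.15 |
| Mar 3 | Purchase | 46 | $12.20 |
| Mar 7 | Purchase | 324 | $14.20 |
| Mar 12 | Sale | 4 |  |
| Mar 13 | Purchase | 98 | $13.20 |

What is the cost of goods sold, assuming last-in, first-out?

Mar 12, 4 sold [LIFO — newest first]: 4 @ $14.20 = $56.80
Ending inventory: 186 @ $10.15 + 46 @ $12.20 + 320 @ $14.20 + 98 @ $13.20 = $8,286.70
Check: goods available $8,343.50 = COGS $56.80 + ending $8,286.70

COGS = $56.80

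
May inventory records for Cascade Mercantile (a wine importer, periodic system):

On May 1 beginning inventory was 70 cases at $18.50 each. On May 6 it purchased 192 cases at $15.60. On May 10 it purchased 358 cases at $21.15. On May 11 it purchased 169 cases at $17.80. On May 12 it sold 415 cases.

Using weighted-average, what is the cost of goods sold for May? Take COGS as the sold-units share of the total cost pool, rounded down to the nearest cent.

COGS = $7,821.40

May 12, sell 415: 415/789 × $14,870.10 → $7,821.40
Ending inventory (cost pool remaining) = $7,048.70
Check: goods available $14,870.10 = COGS $7,821.40 + ending $7,048.70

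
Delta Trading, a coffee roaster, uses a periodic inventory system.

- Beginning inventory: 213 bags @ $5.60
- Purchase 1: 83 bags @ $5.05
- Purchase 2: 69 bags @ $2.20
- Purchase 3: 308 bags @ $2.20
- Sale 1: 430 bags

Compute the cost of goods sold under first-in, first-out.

Sale 1 (430) [FIFO — oldest first]: 213 @ $5.60 + 83 @ $5.05 + 69 @ $2.20 + 65 @ $2.20 = $1,906.75
Ending inventory: 243 @ $2.20 = $534.60
Check: goods available $2,441.35 = COGS $1,906.75 + ending $534.60

COGS = $1,906.75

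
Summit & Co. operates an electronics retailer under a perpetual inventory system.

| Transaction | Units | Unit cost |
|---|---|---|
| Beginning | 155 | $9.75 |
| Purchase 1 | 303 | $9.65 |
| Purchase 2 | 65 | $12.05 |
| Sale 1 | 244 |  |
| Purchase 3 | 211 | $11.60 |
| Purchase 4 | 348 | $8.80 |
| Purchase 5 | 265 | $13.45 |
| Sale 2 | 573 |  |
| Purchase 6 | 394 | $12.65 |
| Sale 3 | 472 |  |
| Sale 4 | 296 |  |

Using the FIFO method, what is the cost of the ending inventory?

Sale 1 (244) [FIFO — oldest first]: 155 @ $9.75 + 89 @ $9.65 = $2,370.10
Sale 2 (573) [FIFO — oldest first]: 214 @ $9.65 + 65 @ $12.05 + 211 @ $11.60 + 83 @ $8.80 = $6,026.35
Sale 3 (472) [FIFO — oldest first]: 265 @ $8.80 + 207 @ $13.45 = $5,116.15
Sale 4 (296) [FIFO — oldest first]: 58 @ $13.45 + 238 @ $12.65 = $3,790.80
Total COGS = $2,370.10 + $6,026.35 + $5,116.15 + $3,790.80 = $17,303.40
Ending inventory: 156 @ $12.65 = $1,973.40
Check: goods available $19,276.80 = COGS $17,303.40 + ending $1,973.40

Ending inventory = $1,973.40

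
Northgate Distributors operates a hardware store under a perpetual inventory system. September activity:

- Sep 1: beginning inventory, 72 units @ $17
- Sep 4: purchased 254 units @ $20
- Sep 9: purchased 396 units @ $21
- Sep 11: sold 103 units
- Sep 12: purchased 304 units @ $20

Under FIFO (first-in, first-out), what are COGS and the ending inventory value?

Sep 11, 103 sold [FIFO — oldest first]: 72 @ $17 + 31 @ $20 = $1,844
Ending inventory: 223 @ $20 + 396 @ $21 + 304 @ $20 = $18,856

COGS = $1,844; ending inventory = $18,856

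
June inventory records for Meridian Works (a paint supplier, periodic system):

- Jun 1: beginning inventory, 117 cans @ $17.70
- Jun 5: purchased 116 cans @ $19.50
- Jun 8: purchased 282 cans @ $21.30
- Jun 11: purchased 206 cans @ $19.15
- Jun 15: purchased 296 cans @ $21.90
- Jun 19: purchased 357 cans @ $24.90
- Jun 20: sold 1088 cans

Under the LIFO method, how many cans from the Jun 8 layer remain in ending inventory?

53

Jun 20, 1088 sold [LIFO — newest first]: 357 @ $24.90 + 296 @ $21.90 + 206 @ $19.15 + 229 @ $21.30 = $24,194.30
Ending inventory: 117 @ $17.70 + 116 @ $19.50 + 53 @ $21.30 = $5,461.80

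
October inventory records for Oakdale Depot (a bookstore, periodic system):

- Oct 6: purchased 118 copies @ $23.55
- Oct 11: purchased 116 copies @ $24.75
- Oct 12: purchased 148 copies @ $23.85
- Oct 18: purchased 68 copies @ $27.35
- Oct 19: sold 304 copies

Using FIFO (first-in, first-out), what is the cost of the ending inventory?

Ending inventory = $3,720.10

Oct 19, 304 sold [FIFO — oldest first]: 118 @ $23.55 + 116 @ $24.75 + 70 @ $23.85 = $7,319.40
Ending inventory: 78 @ $23.85 + 68 @ $27.35 = $3,720.10
Check: goods available $11,039.50 = COGS $7,319.40 + ending $3,720.10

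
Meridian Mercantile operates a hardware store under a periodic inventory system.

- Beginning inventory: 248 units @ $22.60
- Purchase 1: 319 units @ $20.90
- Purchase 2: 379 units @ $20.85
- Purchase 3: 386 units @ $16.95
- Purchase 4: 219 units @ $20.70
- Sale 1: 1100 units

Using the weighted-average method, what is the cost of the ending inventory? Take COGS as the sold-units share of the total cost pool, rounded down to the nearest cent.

Sale 1, sell 1100: 1100/1551 × $31,250.05 → $22,163.15
Ending inventory (cost pool remaining) = $9,086.90
Check: goods available $31,250.05 = COGS $22,163.15 + ending $9,086.90

Ending inventory = $9,086.90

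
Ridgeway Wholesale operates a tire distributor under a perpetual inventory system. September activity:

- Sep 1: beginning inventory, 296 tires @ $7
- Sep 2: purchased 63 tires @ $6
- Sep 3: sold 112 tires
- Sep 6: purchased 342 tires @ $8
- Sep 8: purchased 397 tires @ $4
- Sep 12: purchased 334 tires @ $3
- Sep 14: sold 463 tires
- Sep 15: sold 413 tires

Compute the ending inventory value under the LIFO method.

Sep 3, 112 sold [LIFO — newest first]: 63 @ $6 + 49 @ $7 = $721
Sep 14, 463 sold [LIFO — newest first]: 334 @ $3 + 129 @ $4 = $1,518
Sep 15, 413 sold [LIFO — newest first]: 268 @ $4 + 145 @ $8 = $2,232
Total COGS = $721 + $1,518 + $2,232 = $4,471
Ending inventory: 247 @ $7 + 197 @ $8 = $3,305

Ending inventory = $3,305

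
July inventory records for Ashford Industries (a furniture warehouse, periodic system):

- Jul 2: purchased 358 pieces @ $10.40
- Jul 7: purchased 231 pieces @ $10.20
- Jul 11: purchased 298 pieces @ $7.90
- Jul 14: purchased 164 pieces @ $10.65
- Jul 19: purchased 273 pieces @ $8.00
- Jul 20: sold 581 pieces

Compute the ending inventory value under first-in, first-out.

Ending inventory = $6,366.40

Jul 20, 581 sold [FIFO — oldest first]: 358 @ $10.40 + 223 @ $10.20 = $5,997.80
Ending inventory: 8 @ $10.20 + 298 @ $7.90 + 164 @ $10.65 + 273 @ $8.00 = $6,366.40
Check: goods available $12,364.20 = COGS $5,997.80 + ending $6,366.40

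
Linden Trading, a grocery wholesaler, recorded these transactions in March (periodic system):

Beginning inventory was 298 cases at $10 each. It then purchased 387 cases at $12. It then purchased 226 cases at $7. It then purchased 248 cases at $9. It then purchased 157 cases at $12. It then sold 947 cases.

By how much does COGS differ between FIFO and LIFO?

FIFO COGS: 298 @ $10 + 387 @ $12 + 226 @ $7 + 36 @ $9 = $9,530
LIFO COGS: 157 @ $12 + 248 @ $9 + 226 @ $7 + 316 @ $12 = $9,490
Difference = |$9,530 − $9,490| = $40

$40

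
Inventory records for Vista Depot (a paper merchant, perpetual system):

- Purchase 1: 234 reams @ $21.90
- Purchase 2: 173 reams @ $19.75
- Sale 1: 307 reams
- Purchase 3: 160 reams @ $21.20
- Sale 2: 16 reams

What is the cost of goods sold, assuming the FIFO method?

COGS = $6,882.35

Sale 1 (307) [FIFO — oldest first]: 234 @ $21.90 + 73 @ $19.75 = $6,566.35
Sale 2 (16) [FIFO — oldest first]: 16 @ $19.75 = $316.00
Total COGS = $6,566.35 + $316.00 = $6,882.35
Ending inventory: 84 @ $19.75 + 160 @ $21.20 = $5,051.00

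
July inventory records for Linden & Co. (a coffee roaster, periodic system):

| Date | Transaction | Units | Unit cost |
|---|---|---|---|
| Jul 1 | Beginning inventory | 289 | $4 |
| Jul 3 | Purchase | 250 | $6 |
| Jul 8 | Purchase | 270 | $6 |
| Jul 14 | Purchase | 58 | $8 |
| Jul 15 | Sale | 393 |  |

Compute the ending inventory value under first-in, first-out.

Jul 15, 393 sold [FIFO — oldest first]: 289 @ $4 + 104 @ $6 = $1,780
Ending inventory: 146 @ $6 + 270 @ $6 + 58 @ $8 = $2,960

Ending inventory = $2,960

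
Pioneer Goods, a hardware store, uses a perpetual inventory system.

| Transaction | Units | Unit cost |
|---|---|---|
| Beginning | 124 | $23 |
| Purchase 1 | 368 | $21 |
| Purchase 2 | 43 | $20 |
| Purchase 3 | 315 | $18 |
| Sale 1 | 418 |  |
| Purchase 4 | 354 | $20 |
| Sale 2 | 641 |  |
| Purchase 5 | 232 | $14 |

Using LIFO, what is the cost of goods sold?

Sale 1 (418) [LIFO — newest first]: 315 @ $18 + 43 @ $20 + 60 @ $21 = $7,790
Sale 2 (641) [LIFO — newest first]: 354 @ $20 + 287 @ $21 = $13,107
Total COGS = $7,790 + $13,107 = $20,897
Ending inventory: 124 @ $23 + 21 @ $21 + 232 @ $14 = $6,541
Check: goods available $27,438 = COGS $20,897 + ending $6,541

COGS = $20,897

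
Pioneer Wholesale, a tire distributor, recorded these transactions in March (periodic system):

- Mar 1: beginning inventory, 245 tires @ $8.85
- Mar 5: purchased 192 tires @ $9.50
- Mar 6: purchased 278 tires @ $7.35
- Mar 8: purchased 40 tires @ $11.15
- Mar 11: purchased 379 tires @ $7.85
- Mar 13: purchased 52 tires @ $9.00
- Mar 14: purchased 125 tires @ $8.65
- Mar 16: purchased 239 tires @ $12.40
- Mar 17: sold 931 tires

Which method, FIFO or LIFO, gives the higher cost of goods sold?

FIFO COGS: 245 @ $8.85 + 192 @ $9.50 + 278 @ $7.35 + 40 @ $11.15 + 176 @ $7.85 = $7,863.15
LIFO COGS: 239 @ $12.40 + 125 @ $8.65 + 52 @ $9.00 + 379 @ $7.85 + 40 @ $11.15 + 96 @ $7.35 = $8,639.60

LIFO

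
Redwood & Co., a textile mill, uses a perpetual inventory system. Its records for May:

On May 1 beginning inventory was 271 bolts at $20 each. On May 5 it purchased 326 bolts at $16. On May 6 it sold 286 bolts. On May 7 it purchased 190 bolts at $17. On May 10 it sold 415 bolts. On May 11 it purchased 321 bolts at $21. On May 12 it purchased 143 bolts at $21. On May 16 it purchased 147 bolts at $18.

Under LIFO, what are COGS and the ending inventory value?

COGS = $12,146; ending inventory = $14,110

May 6, 286 sold [LIFO — newest first]: 286 @ $16 = $4,576
May 10, 415 sold [LIFO — newest first]: 190 @ $17 + 40 @ $16 + 185 @ $20 = $7,570
Total COGS = $4,576 + $7,570 = $12,146
Ending inventory: 86 @ $20 + 321 @ $21 + 143 @ $21 + 147 @ $18 = $14,110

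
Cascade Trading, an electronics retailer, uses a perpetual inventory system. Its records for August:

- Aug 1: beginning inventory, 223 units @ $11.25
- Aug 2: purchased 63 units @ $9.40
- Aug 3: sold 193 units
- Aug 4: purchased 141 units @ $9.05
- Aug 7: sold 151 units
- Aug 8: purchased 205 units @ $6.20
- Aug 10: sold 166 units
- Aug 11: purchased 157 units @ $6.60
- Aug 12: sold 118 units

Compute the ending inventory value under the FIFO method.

Aug 3, 193 sold [FIFO — oldest first]: 193 @ $11.25 = $2,171.25
Aug 7, 151 sold [FIFO — oldest first]: 30 @ $11.25 + 63 @ $9.40 + 58 @ $9.05 = $1,454.60
Aug 10, 166 sold [FIFO — oldest first]: 83 @ $9.05 + 83 @ $6.20 = $1,265.75
Aug 12, 118 sold [FIFO — oldest first]: 118 @ $6.20 = $731.60
Total COGS = $2,171.25 + $1,454.60 + $1,265.75 + $731.60 = $5,623.20
Ending inventory: 4 @ $6.20 + 157 @ $6.60 = $1,061.00

Ending inventory = $1,061.00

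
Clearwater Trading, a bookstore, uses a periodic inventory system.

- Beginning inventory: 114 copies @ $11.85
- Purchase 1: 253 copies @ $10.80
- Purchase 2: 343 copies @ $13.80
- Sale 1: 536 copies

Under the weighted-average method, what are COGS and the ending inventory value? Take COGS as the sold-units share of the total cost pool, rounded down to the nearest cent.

COGS = $6,655.98; ending inventory = $2,160.72

Sale 1, sell 536: 536/710 × $8,816.70 → $6,655.98
Ending inventory (cost pool remaining) = $2,160.72
Check: goods available $8,816.70 = COGS $6,655.98 + ending $2,160.72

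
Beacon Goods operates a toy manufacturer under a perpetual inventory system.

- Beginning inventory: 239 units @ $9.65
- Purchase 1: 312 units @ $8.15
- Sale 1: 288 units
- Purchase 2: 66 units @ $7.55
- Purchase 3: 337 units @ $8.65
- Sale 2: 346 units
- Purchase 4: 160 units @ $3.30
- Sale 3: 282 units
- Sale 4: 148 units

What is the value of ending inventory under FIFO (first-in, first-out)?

Ending inventory = $165.00

Sale 1 (288) [FIFO — oldest first]: 239 @ $9.65 + 49 @ $8.15 = $2,705.70
Sale 2 (346) [FIFO — oldest first]: 263 @ $8.15 + 66 @ $7.55 + 17 @ $8.65 = $2,788.80
Sale 3 (282) [FIFO — oldest first]: 282 @ $8.65 = $2,439.30
Sale 4 (148) [FIFO — oldest first]: 38 @ $8.65 + 110 @ $3.30 = $691.70
Total COGS = $2,705.70 + $2,788.80 + $2,439.30 + $691.70 = $8,625.50
Ending inventory: 50 @ $3.30 = $165.00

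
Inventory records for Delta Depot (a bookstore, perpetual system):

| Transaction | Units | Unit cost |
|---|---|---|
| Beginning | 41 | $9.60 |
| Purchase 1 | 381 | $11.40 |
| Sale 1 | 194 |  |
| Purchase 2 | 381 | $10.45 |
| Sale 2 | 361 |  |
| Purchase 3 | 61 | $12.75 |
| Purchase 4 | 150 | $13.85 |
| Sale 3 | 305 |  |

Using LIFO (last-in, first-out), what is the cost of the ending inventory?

Sale 1 (194) [LIFO — newest first]: 194 @ $11.40 = $2,211.60
Sale 2 (361) [LIFO — newest first]: 361 @ $10.45 = $3,772.45
Sale 3 (305) [LIFO — newest first]: 150 @ $13.85 + 61 @ $12.75 + 20 @ $10.45 + 74 @ $11.40 = $3,907.85
Total COGS = $2,211.60 + $3,772.45 + $3,907.85 = $9,891.90
Ending inventory: 41 @ $9.60 + 113 @ $11.40 = $1,681.80

Ending inventory = $1,681.80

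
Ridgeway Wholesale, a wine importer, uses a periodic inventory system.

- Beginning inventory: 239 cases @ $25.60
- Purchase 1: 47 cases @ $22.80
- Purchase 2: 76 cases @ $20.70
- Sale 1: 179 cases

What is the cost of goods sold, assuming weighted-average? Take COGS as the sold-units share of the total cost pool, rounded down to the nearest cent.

Sale 1, sell 179: 179/362 × $8,763.20 → $4,333.18
Ending inventory (cost pool remaining) = $4,430.02
Check: goods available $8,763.20 = COGS $4,333.18 + ending $4,430.02

COGS = $4,333.18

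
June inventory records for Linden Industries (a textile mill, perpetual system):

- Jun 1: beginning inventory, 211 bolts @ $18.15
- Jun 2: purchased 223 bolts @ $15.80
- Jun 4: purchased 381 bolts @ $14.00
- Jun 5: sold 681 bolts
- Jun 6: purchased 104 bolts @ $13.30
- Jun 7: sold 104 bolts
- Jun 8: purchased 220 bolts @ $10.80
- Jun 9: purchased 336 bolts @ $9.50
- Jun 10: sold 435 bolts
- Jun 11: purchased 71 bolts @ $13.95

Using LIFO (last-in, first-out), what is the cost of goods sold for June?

Jun 5, 681 sold [LIFO — newest first]: 381 @ $14.00 + 223 @ $15.80 + 77 @ $18.15 = $10,254.95
Jun 7, 104 sold [LIFO — newest first]: 104 @ $13.30 = $1,383.20
Jun 10, 435 sold [LIFO — newest first]: 336 @ $9.50 + 99 @ $10.80 = $4,261.20
Total COGS = $10,254.95 + $1,383.20 + $4,261.20 = $15,899.35
Ending inventory: 134 @ $18.15 + 121 @ $10.80 + 71 @ $13.95 = $4,729.35

COGS = $15,899.35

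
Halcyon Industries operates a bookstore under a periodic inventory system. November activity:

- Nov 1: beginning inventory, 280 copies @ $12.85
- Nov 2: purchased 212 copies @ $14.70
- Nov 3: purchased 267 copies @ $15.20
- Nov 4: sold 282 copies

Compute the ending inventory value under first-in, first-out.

Nov 4, 282 sold [FIFO — oldest first]: 280 @ $12.85 + 2 @ $14.70 = $3,627.40
Ending inventory: 210 @ $14.70 + 267 @ $15.20 = $7,145.40

Ending inventory = $7,145.40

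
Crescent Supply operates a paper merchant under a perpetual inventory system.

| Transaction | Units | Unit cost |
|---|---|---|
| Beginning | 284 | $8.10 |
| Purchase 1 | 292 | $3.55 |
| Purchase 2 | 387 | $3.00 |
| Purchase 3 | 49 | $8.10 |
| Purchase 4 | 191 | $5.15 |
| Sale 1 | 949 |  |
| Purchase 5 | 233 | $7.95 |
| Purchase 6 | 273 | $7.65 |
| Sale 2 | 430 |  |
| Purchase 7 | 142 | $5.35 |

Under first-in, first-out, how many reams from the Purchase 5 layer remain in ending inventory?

Sale 1 (949) [FIFO — oldest first]: 284 @ $8.10 + 292 @ $3.55 + 373 @ $3.00 = $4,456.00
Sale 2 (430) [FIFO — oldest first]: 14 @ $3.00 + 49 @ $8.10 + 191 @ $5.15 + 176 @ $7.95 = $2,821.75
Total COGS = $4,456.00 + $2,821.75 = $7,277.75
Ending inventory: 57 @ $7.95 + 273 @ $7.65 + 142 @ $5.35 = $3,301.30

57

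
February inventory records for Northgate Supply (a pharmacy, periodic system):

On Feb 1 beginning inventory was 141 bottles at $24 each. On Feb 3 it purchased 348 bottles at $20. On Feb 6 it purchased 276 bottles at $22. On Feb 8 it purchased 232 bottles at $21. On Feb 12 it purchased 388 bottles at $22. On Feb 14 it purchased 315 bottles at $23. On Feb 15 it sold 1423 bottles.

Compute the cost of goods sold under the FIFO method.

COGS = $30,698

Feb 15, 1423 sold [FIFO — oldest first]: 141 @ $24 + 348 @ $20 + 276 @ $22 + 232 @ $21 + 388 @ $22 + 38 @ $23 = $30,698
Ending inventory: 277 @ $23 = $6,371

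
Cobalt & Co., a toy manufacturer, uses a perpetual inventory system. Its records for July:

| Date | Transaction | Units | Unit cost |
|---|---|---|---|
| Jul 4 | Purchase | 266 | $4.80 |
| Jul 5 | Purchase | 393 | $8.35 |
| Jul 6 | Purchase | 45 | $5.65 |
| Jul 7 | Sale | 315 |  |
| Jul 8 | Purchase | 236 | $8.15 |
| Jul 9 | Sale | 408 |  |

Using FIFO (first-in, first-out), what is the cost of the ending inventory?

Ending inventory = $1,768.55

Jul 7, 315 sold [FIFO — oldest first]: 266 @ $4.80 + 49 @ $8.35 = $1,685.95
Jul 9, 408 sold [FIFO — oldest first]: 344 @ $8.35 + 45 @ $5.65 + 19 @ $8.15 = $3,281.50
Total COGS = $1,685.95 + $3,281.50 = $4,967.45
Ending inventory: 217 @ $8.15 = $1,768.55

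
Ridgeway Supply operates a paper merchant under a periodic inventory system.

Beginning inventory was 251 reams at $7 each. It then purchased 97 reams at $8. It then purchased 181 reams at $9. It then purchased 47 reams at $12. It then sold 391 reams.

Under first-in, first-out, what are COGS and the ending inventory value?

COGS = $2,920; ending inventory = $1,806

Sale 1 (391) [FIFO — oldest first]: 251 @ $7 + 97 @ $8 + 43 @ $9 = $2,920
Ending inventory: 138 @ $9 + 47 @ $12 = $1,806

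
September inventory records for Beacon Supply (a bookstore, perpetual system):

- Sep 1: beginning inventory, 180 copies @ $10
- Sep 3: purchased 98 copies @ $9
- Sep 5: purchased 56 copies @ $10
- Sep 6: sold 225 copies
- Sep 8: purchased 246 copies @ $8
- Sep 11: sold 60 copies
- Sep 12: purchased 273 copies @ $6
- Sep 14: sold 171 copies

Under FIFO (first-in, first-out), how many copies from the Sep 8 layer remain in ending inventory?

124

Sep 6, 225 sold [FIFO — oldest first]: 180 @ $10 + 45 @ $9 = $2,205
Sep 11, 60 sold [FIFO — oldest first]: 53 @ $9 + 7 @ $10 = $547
Sep 14, 171 sold [FIFO — oldest first]: 49 @ $10 + 122 @ $8 = $1,466
Total COGS = $2,205 + $547 + $1,466 = $4,218
Ending inventory: 124 @ $8 + 273 @ $6 = $2,630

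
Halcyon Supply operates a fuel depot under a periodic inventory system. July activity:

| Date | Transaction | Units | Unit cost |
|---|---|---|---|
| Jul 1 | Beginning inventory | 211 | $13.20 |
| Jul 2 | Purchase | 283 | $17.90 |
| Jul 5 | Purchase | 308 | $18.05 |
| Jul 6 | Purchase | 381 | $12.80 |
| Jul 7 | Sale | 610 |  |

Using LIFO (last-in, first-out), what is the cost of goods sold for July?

COGS = $9,010.25

Jul 7, 610 sold [LIFO — newest first]: 381 @ $12.80 + 229 @ $18.05 = $9,010.25
Ending inventory: 211 @ $13.20 + 283 @ $17.90 + 79 @ $18.05 = $9,276.85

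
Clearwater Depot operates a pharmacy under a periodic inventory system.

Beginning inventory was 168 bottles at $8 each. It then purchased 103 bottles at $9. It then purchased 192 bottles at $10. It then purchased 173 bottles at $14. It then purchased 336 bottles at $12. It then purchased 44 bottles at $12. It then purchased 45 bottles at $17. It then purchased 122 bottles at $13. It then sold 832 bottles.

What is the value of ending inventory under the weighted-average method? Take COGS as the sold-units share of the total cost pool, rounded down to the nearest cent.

Ending inventory = $4,012.62

Sale 1, sell 832: 832/1183 × $13,524.00 → $9,511.38
Ending inventory (cost pool remaining) = $4,012.62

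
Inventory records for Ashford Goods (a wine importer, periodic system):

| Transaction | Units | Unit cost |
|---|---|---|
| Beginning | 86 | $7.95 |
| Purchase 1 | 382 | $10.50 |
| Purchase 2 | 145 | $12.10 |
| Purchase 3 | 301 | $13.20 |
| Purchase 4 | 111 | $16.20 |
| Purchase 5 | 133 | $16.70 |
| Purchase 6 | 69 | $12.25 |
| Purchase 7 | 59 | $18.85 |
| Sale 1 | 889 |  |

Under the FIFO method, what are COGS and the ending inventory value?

Sale 1 (889) [FIFO — oldest first]: 86 @ $7.95 + 382 @ $10.50 + 145 @ $12.10 + 276 @ $13.20 = $10,092.40
Ending inventory: 25 @ $13.20 + 111 @ $16.20 + 133 @ $16.70 + 69 @ $12.25 + 59 @ $18.85 = $6,306.70
Check: goods available $16,399.10 = COGS $10,092.40 + ending $6,306.70

COGS = $10,092.40; ending inventory = $6,306.70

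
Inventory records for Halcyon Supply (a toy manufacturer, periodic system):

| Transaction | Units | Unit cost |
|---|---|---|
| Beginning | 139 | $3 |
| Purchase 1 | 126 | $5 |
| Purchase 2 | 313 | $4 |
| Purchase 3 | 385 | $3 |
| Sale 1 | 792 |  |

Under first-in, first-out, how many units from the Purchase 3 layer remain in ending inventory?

Sale 1 (792) [FIFO — oldest first]: 139 @ $3 + 126 @ $5 + 313 @ $4 + 214 @ $3 = $2,941
Ending inventory: 171 @ $3 = $513
Check: goods available $3,454 = COGS $2,941 + ending $513

171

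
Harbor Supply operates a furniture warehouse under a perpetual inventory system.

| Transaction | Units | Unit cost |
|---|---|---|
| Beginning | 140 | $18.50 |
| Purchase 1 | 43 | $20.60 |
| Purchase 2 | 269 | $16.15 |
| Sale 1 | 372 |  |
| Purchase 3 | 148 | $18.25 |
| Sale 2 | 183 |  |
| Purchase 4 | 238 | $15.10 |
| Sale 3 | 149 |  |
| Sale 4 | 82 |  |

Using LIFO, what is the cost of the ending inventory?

Sale 1 (372) [LIFO — newest first]: 269 @ $16.15 + 43 @ $20.60 + 60 @ $18.50 = $6,340.15
Sale 2 (183) [LIFO — newest first]: 148 @ $18.25 + 35 @ $18.50 = $3,348.50
Sale 3 (149) [LIFO — newest first]: 149 @ $15.10 = $2,249.90
Sale 4 (82) [LIFO — newest first]: 82 @ $15.10 = $1,238.20
Total COGS = $6,340.15 + $3,348.50 + $2,249.90 + $1,238.20 = $13,176.75
Ending inventory: 45 @ $18.50 + 7 @ $15.10 = $938.20
Check: goods available $14,114.95 = COGS $13,176.75 + ending $938.20

Ending inventory = $938.20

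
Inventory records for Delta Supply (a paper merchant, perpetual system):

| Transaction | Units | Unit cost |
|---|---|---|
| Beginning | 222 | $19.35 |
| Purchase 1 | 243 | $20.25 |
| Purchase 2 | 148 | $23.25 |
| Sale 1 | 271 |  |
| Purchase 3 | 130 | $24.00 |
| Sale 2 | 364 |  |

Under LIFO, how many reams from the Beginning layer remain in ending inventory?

Sale 1 (271) [LIFO — newest first]: 148 @ $23.25 + 123 @ $20.25 = $5,931.75
Sale 2 (364) [LIFO — newest first]: 130 @ $24.00 + 120 @ $20.25 + 114 @ $19.35 = $7,755.90
Total COGS = $5,931.75 + $7,755.90 = $13,687.65
Ending inventory: 108 @ $19.35 = $2,089.80

108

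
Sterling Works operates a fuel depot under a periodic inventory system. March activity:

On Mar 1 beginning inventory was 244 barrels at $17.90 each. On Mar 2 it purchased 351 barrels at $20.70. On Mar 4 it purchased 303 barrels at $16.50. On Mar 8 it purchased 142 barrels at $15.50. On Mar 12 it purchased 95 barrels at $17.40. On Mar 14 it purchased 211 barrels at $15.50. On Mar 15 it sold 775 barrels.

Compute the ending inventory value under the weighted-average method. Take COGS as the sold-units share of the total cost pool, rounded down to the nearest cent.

Ending inventory = $10,078.32

Mar 15, sell 775: 775/1346 × $23,757.30 → $13,678.98
Ending inventory (cost pool remaining) = $10,078.32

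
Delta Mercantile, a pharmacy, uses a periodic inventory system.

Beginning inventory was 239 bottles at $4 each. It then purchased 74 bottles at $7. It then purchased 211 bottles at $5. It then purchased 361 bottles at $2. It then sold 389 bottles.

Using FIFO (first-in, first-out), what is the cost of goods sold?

COGS = $1,854

Sale 1 (389) [FIFO — oldest first]: 239 @ $4 + 74 @ $7 + 76 @ $5 = $1,854
Ending inventory: 135 @ $5 + 361 @ $2 = $1,397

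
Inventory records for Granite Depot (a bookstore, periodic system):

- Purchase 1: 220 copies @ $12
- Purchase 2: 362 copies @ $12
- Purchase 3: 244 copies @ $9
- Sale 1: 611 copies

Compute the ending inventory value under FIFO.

Sale 1 (611) [FIFO — oldest first]: 220 @ $12 + 362 @ $12 + 29 @ $9 = $7,245
Ending inventory: 215 @ $9 = $1,935

Ending inventory = $1,935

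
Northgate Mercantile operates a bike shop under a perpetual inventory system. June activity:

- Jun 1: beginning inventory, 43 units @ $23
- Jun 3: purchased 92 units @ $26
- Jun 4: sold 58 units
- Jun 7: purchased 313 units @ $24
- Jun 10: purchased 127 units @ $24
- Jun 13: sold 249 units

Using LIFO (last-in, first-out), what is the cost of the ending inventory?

Ending inventory = $6,457

Jun 4, 58 sold [LIFO — newest first]: 58 @ $26 = $1,508
Jun 13, 249 sold [LIFO — newest first]: 127 @ $24 + 122 @ $24 = $5,976
Total COGS = $1,508 + $5,976 = $7,484
Ending inventory: 43 @ $23 + 34 @ $26 + 191 @ $24 = $6,457
Check: goods available $13,941 = COGS $7,484 + ending $6,457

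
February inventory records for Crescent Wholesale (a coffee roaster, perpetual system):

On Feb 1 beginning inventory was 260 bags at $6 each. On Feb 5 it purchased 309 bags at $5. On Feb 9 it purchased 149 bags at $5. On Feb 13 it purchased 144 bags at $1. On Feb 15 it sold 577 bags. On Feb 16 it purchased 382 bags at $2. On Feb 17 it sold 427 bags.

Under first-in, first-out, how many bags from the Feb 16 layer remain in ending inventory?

Feb 15, 577 sold [FIFO — oldest first]: 260 @ $6 + 309 @ $5 + 8 @ $5 = $3,145
Feb 17, 427 sold [FIFO — oldest first]: 141 @ $5 + 144 @ $1 + 142 @ $2 = $1,133
Total COGS = $3,145 + $1,133 = $4,278
Ending inventory: 240 @ $2 = $480

240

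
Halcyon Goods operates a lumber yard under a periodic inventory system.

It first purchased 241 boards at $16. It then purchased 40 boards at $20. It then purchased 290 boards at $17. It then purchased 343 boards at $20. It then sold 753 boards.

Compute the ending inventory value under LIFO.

Ending inventory = $2,576

Sale 1 (753) [LIFO — newest first]: 343 @ $20 + 290 @ $17 + 40 @ $20 + 80 @ $16 = $13,870
Ending inventory: 161 @ $16 = $2,576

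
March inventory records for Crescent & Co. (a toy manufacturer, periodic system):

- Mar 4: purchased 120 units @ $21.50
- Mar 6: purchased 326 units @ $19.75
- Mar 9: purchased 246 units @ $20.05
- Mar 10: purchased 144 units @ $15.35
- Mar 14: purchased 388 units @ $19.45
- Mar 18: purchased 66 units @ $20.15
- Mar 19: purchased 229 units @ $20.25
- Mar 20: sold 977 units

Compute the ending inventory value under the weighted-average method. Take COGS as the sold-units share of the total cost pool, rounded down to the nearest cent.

Mar 20, sell 977: 977/1519 × $29,674.95 → $19,086.52
Ending inventory (cost pool remaining) = $10,588.43

Ending inventory = $10,588.43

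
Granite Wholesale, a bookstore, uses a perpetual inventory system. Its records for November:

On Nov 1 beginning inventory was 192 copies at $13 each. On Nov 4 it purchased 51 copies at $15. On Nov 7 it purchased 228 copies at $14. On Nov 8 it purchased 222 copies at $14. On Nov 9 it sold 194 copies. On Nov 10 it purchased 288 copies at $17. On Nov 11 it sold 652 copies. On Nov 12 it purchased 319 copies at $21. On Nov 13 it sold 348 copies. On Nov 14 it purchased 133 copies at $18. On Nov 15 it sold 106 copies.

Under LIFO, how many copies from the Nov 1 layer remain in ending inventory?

106

Nov 9, 194 sold [LIFO — newest first]: 194 @ $14 = $2,716
Nov 11, 652 sold [LIFO — newest first]: 288 @ $17 + 28 @ $14 + 228 @ $14 + 51 @ $15 + 57 @ $13 = $9,986
Nov 13, 348 sold [LIFO — newest first]: 319 @ $21 + 29 @ $13 = $7,076
Nov 15, 106 sold [LIFO — newest first]: 106 @ $18 = $1,908
Total COGS = $2,716 + $9,986 + $7,076 + $1,908 = $21,686
Ending inventory: 106 @ $13 + 27 @ $18 = $1,864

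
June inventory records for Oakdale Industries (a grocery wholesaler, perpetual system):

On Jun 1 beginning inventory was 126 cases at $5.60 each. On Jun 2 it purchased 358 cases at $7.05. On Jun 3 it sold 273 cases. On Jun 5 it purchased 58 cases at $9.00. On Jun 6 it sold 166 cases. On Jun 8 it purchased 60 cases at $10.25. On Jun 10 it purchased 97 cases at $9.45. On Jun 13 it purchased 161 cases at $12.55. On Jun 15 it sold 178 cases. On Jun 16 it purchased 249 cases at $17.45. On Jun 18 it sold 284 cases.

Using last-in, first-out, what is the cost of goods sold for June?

Jun 3, 273 sold [LIFO — newest first]: 273 @ $7.05 = $1,924.65
Jun 6, 166 sold [LIFO — newest first]: 58 @ $9.00 + 85 @ $7.05 + 23 @ $5.60 = $1,250.05
Jun 15, 178 sold [LIFO — newest first]: 161 @ $12.55 + 17 @ $9.45 = $2,181.20
Jun 18, 284 sold [LIFO — newest first]: 249 @ $17.45 + 35 @ $9.45 = $4,675.80
Total COGS = $1,924.65 + $1,250.05 + $2,181.20 + $4,675.80 = $10,031.70
Ending inventory: 103 @ $5.60 + 60 @ $10.25 + 45 @ $9.45 = $1,617.05
Check: goods available $11,648.75 = COGS $10,031.70 + ending $1,617.05

COGS = $10,031.70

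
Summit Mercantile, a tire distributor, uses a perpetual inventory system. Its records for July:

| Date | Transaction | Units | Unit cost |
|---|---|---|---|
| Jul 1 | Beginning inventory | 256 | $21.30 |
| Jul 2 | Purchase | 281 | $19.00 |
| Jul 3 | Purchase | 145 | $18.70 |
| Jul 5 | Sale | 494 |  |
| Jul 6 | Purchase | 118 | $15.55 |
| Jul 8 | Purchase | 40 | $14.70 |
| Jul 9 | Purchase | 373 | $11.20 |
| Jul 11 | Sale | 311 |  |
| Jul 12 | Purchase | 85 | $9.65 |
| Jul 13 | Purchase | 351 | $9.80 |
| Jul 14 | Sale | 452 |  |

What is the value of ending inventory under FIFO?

Ending inventory = $3,835.45

Jul 5, 494 sold [FIFO — oldest first]: 256 @ $21.30 + 238 @ $19.00 = $9,974.80
Jul 11, 311 sold [FIFO — oldest first]: 43 @ $19.00 + 145 @ $18.70 + 118 @ $15.55 + 5 @ $14.70 = $5,436.90
Jul 14, 452 sold [FIFO — oldest first]: 35 @ $14.70 + 373 @ $11.20 + 44 @ $9.65 = $5,116.70
Total COGS = $9,974.80 + $5,436.90 + $5,116.70 = $20,528.40
Ending inventory: 41 @ $9.65 + 351 @ $9.80 = $3,835.45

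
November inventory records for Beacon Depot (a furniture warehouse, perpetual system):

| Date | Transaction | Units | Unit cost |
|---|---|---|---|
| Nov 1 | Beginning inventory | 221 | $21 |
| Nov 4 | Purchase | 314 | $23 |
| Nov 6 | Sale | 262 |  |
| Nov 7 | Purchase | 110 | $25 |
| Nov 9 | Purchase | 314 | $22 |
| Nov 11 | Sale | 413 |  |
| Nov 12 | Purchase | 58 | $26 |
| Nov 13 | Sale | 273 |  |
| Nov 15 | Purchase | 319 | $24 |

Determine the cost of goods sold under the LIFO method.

COGS = $21,580

Nov 6, 262 sold [LIFO — newest first]: 262 @ $23 = $6,026
Nov 11, 413 sold [LIFO — newest first]: 314 @ $22 + 99 @ $25 = $9,383
Nov 13, 273 sold [LIFO — newest first]: 58 @ $26 + 11 @ $25 + 52 @ $23 + 152 @ $21 = $6,171
Total COGS = $6,026 + $9,383 + $6,171 = $21,580
Ending inventory: 69 @ $21 + 319 @ $24 = $9,105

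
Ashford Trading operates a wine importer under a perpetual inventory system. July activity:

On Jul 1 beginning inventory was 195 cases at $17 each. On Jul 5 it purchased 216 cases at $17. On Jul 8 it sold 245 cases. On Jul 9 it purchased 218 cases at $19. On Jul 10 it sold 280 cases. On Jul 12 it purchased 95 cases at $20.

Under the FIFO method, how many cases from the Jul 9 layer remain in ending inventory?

104

Jul 8, 245 sold [FIFO — oldest first]: 195 @ $17 + 50 @ $17 = $4,165
Jul 10, 280 sold [FIFO — oldest first]: 166 @ $17 + 114 @ $19 = $4,988
Total COGS = $4,165 + $4,988 = $9,153
Ending inventory: 104 @ $19 + 95 @ $20 = $3,876
Check: goods available $13,029 = COGS $9,153 + ending $3,876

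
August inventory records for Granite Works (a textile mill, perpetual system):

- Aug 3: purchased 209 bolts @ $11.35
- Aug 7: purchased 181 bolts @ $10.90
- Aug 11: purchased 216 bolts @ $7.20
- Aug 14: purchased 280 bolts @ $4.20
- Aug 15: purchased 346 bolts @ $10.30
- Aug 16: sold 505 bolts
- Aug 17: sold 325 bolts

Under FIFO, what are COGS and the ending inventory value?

COGS = $6,841.05; ending inventory = $3,799.00

Aug 16, 505 sold [FIFO — oldest first]: 209 @ $11.35 + 181 @ $10.90 + 115 @ $7.20 = $5,173.05
Aug 17, 325 sold [FIFO — oldest first]: 101 @ $7.20 + 224 @ $4.20 = $1,668.00
Total COGS = $5,173.05 + $1,668.00 = $6,841.05
Ending inventory: 56 @ $4.20 + 346 @ $10.30 = $3,799.00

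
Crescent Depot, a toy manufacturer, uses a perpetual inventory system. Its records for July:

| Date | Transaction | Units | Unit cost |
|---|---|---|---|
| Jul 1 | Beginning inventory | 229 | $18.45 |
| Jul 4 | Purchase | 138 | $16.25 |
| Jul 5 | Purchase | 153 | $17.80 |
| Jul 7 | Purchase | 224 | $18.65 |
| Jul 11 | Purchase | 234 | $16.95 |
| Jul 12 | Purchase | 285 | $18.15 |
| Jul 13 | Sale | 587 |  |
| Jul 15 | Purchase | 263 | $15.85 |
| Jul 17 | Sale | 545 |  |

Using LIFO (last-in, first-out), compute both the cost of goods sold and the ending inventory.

COGS = $19,728.00; ending inventory = $6,948.15

Jul 13, 587 sold [LIFO — newest first]: 285 @ $18.15 + 234 @ $16.95 + 68 @ $18.65 = $10,407.25
Jul 17, 545 sold [LIFO — newest first]: 263 @ $15.85 + 156 @ $18.65 + 126 @ $17.80 = $9,320.75
Total COGS = $10,407.25 + $9,320.75 = $19,728.00
Ending inventory: 229 @ $18.45 + 138 @ $16.25 + 27 @ $17.80 = $6,948.15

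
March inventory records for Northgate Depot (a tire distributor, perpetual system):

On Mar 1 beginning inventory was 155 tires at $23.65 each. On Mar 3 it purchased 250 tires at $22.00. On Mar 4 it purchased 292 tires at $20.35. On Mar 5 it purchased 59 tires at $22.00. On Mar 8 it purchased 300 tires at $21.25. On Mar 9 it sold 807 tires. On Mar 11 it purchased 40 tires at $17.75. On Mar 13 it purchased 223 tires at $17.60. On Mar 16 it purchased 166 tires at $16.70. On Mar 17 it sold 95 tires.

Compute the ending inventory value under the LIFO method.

Ending inventory = $11,554.25

Mar 9, 807 sold [LIFO — newest first]: 300 @ $21.25 + 59 @ $22.00 + 292 @ $20.35 + 156 @ $22.00 = $17,047.20
Mar 17, 95 sold [LIFO — newest first]: 95 @ $16.70 = $1,586.50
Total COGS = $17,047.20 + $1,586.50 = $18,633.70
Ending inventory: 155 @ $23.65 + 94 @ $22.00 + 40 @ $17.75 + 223 @ $17.60 + 71 @ $16.70 = $11,554.25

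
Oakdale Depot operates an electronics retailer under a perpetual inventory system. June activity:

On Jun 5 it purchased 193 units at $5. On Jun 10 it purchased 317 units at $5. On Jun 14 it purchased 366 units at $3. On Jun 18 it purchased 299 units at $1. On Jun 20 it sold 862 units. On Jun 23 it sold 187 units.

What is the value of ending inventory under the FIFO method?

Ending inventory = $126

Jun 20, 862 sold [FIFO — oldest first]: 193 @ $5 + 317 @ $5 + 352 @ $3 = $3,606
Jun 23, 187 sold [FIFO — oldest first]: 14 @ $3 + 173 @ $1 = $215
Total COGS = $3,606 + $215 = $3,821
Ending inventory: 126 @ $1 = $126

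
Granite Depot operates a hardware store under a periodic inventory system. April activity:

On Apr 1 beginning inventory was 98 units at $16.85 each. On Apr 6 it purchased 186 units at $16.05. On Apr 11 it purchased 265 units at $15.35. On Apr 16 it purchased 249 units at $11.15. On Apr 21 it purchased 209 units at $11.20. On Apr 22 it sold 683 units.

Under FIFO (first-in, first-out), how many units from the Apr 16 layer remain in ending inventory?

115

Apr 22, 683 sold [FIFO — oldest first]: 98 @ $16.85 + 186 @ $16.05 + 265 @ $15.35 + 134 @ $11.15 = $10,198.45
Ending inventory: 115 @ $11.15 + 209 @ $11.20 = $3,623.05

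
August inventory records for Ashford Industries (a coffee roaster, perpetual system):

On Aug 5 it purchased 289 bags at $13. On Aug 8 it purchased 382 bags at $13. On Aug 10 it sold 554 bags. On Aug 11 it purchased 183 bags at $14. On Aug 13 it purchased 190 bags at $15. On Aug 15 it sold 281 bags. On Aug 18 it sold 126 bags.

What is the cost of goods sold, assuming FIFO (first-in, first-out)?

Aug 10, 554 sold [FIFO — oldest first]: 289 @ $13 + 265 @ $13 = $7,202
Aug 15, 281 sold [FIFO — oldest first]: 117 @ $13 + 164 @ $14 = $3,817
Aug 18, 126 sold [FIFO — oldest first]: 19 @ $14 + 107 @ $15 = $1,871
Total COGS = $7,202 + $3,817 + $1,871 = $12,890
Ending inventory: 83 @ $15 = $1,245
Check: goods available $14,135 = COGS $12,890 + ending $1,245

COGS = $12,890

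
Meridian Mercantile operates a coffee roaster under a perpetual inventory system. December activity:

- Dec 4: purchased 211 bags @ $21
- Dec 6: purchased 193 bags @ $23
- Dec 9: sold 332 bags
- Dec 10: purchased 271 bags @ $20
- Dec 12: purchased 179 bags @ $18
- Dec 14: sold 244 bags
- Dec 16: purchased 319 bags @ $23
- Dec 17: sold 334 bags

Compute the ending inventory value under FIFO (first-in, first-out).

Ending inventory = $6,049

Dec 9, 332 sold [FIFO — oldest first]: 211 @ $21 + 121 @ $23 = $7,214
Dec 14, 244 sold [FIFO — oldest first]: 72 @ $23 + 172 @ $20 = $5,096
Dec 17, 334 sold [FIFO — oldest first]: 99 @ $20 + 179 @ $18 + 56 @ $23 = $6,490
Total COGS = $7,214 + $5,096 + $6,490 = $18,800
Ending inventory: 263 @ $23 = $6,049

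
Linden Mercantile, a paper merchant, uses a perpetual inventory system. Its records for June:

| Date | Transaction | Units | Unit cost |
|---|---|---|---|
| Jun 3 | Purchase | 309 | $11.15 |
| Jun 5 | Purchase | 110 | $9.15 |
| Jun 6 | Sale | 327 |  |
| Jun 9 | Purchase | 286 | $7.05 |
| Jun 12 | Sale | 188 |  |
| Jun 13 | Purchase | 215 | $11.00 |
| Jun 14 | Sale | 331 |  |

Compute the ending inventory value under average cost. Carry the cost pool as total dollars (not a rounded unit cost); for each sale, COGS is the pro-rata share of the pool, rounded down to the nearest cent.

Ending inventory = $707.09

After Jun 3: 309 on hand, pool $3,445.35 (≈ $11.1500 each)
After Jun 5: 419 on hand, pool $4,451.85 (≈ $10.6249 each)
Jun 6, sell 327: 327/419 × $4,451.85 → $3,474.35
After Jun 9: 378 on hand, pool $2,993.80 (≈ $7.9201 each)
Jun 12, sell 188: 188/378 × $2,993.80 → $1,488.97
After Jun 13: 405 on hand, pool $3,869.83 (≈ $9.5551 each)
Jun 14, sell 331: 331/405 × $3,869.83 → $3,162.74
Total COGS = $3,474.35 + $1,488.97 + $3,162.74 = $8,126.06
Ending inventory (cost pool remaining) = $707.09
Check: goods available $8,833.15 = COGS $8,126.06 + ending $707.09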